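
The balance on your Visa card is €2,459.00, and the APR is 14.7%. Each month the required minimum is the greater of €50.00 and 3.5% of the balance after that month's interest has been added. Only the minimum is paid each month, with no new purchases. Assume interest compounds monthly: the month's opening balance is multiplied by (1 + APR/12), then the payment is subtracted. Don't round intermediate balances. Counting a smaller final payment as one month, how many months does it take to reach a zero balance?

Monthly rate r = 14.7%/12 = 1.225% = 0.01225.
While 3.5% of the post-interest balance exceeds €50.00, each month B ← (B·(1+r))·(1 − 0.035), i.e. B shrinks by the factor (1+r)·0.965 = 0.97682.
This holds for months 1–24. Entering month 25 the balance is €1,400.62; 3.5% of the post-interest balance is now below €50.00, so the flat €50.00 minimum applies from here.
From month 25 a fixed €50.00 at rate r clears €1,400.62 in 35 more payments. Total: 24 + 35 = 59 months.

59 months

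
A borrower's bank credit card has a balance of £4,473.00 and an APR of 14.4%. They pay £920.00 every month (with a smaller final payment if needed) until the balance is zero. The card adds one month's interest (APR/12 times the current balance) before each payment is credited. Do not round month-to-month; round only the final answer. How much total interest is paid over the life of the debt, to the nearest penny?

Monthly rate r = 14.4%/12 = 1.2% = 0.012.
Payoff takes n = ⌈−ln(1 − rB₀/P)/ln(1+r)⌉ = ⌈5.040⌉ = 6 payments; the last is £36.60.
Total paid = 5·£920.00 + £36.60 = £4,636.60.
Total interest = total paid − principal = £4,636.60 − £4,473.00 = £163.60.

£163.60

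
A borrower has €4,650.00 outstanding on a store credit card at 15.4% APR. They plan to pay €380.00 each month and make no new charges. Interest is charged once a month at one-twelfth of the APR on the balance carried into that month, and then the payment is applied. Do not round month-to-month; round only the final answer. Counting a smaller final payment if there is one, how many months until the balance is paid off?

Monthly rate r = 15.4%/12 = 1.28333% = 0.0128333.
Recurrence: B ← B·(1+r) − €380.00.
Month 1: interest €59.68; balance after payment €4,329.68.
Month 2: interest €55.56; balance after payment €4,005.24.
Closed form: n = −ln(1 − rB₀/P)/ln(1+r) = −ln(0.84296)/ln(1.01283) ≈ 13.397, so the balance reaches zero during payment 14.

14 payments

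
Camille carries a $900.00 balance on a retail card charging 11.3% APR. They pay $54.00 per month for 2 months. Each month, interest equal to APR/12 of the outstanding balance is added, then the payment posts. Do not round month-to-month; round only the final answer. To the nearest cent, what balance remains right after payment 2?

$808.52

Monthly rate r = 11.3%/12 = 0.941667% = 0.00941667.
Each month: B ← B·(1+r) − $54.00.
Month 1: interest $8.47; balance after payment $854.48.
Month 2: interest $8.05; balance after payment $808.52.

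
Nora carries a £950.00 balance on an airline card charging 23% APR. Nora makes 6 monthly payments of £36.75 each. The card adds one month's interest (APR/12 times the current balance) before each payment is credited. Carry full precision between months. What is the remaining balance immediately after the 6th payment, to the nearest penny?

Monthly rate r = 23%/12 = 1.91667% = 0.0191667.
Each month: B ← B·(1+r) − £36.75.
Month 1: interest £18.21; balance after payment £931.46.
Month 2: interest £17.85; balance after payment £912.56.
Month 3: interest £17.49; balance after payment £893.30.
Month 4: interest £17.12; balance after payment £873.67.
Month 5: interest £16.75; balance after payment £853.67.
Month 6: interest £16.36; balance after payment £833.28.

£833.28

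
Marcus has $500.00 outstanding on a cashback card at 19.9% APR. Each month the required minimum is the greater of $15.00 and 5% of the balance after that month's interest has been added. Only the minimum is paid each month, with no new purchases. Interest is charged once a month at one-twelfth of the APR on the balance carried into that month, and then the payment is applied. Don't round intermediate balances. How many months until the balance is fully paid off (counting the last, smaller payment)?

Monthly rate r = 19.9%/12 = 1.65833% = 0.0165833.
While 5% of the post-interest balance exceeds $15.00, each month B ← (B·(1+r))·(1 − 0.05), i.e. B shrinks by the factor (1+r)·0.95 = 0.96575.
This holds for months 1–16. Entering month 17 the balance is $286.31; 5% of the post-interest balance is now below $15.00, so the flat $15.00 minimum applies from here.
From month 17 a fixed $15.00 at rate r clears $286.31 in 24 more payments. Total: 16 + 24 = 40 months.

40 months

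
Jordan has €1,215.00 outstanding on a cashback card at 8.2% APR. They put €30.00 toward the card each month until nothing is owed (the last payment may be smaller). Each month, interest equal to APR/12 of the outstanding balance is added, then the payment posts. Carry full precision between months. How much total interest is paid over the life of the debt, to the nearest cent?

€212.32

Monthly rate r = 8.2%/12 = 0.683333% = 0.00683333.
Payoff takes n = ⌈−ln(1 − rB₀/P)/ln(1+r)⌉ = ⌈47.576⌉ = 48 payments; the last is €17.32.
Total paid = 47·€30.00 + €17.32 = €1,427.32.
Total interest = total paid − principal = €1,427.32 − €1,215.00 = €212.32.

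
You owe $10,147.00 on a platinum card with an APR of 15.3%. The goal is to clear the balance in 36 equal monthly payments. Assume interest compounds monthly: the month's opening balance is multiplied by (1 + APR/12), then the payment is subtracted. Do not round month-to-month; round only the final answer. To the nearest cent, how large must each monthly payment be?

Monthly rate r = 15.3%/12 = 1.275% = 0.01275.
Level-payment amortization: P = B₀·r / (1 − (1+r)^(−n)) = 10147.00·0.01275 / (1 − 1.01275^(−36)).
Denominator 1 − (1+r)^(−36) = 0.366248598.
P = 129.374 / 0.366248598 ≈ 353.24.

$353.24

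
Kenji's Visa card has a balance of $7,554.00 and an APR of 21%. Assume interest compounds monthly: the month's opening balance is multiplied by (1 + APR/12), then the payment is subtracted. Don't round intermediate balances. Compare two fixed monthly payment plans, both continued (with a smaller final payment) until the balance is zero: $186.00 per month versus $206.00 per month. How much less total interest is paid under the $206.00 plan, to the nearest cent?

$1,110.45

Monthly rate r = 21%/12 = 1.75% = 0.0175.
At $186.00/mo: n = ⌈−ln(1 − rB₀/P)/ln(1+r)⌉ = 72 payments (last $92.90); total interest = total paid − $7,554.00 = $5,744.90.
At $206.00/mo: 60 payments (last $34.45); total interest $4,634.45.
Interest saved = $5,744.90 − $4,634.45 = $1,110.45.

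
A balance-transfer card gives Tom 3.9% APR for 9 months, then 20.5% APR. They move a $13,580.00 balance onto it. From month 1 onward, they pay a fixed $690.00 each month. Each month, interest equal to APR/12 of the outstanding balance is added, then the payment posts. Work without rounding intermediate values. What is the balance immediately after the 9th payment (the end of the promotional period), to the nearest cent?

Promo months 1–9 at r₀ = 3.9%/12 = 0.00325; months 10+ at r₁ = 20.5%/12 = 0.0170833.
After month 9: iterate B ← B·(1+r₀) − $690.00 for 9 months → $7,691.07.

$7,691.07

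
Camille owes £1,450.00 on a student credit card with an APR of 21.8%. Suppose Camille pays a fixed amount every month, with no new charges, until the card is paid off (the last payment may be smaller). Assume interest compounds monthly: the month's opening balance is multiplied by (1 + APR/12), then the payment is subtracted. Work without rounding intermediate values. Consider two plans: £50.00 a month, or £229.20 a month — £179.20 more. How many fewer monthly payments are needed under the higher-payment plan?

Monthly rate r = 21.8%/12 = 1.81667% = 0.0181667.
At £50.00/mo: n = ⌈−ln(1 − rB₀/P)/ln(1+r)⌉ = 42 payments (last £28.32); total interest = total paid − £1,450.00 = £628.32.
At £229.20/mo: 7 payments (last £179.41); total interest £104.61.
Payments saved = 42 − 7 = 35.

35 fewer payments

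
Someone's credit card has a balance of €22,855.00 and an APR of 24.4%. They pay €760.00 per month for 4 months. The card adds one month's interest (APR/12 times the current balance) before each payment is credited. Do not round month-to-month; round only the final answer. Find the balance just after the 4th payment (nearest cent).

€21,637.36

Monthly rate r = 24.4%/12 = 2.03333% = 0.0203333.
Each month: B ← B·(1+r) − €760.00.
Month 1: interest €464.72; balance after payment €22,559.72.
Month 2: interest €458.71; balance after payment €22,258.43.
Month 3: interest €452.59; balance after payment €21,951.02.
Month 4: interest €446.34; balance after payment €21,637.36.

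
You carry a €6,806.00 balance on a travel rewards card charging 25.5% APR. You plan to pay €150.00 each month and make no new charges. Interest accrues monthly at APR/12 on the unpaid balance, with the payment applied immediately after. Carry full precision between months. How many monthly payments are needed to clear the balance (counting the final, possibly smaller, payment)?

Monthly rate r = 25.5%/12 = 2.125% = 0.02125.
Recurrence: B ← B·(1+r) − €150.00.
Month 1: interest €144.63; balance after payment €6,800.63.
Month 2: interest €144.51; balance after payment €6,795.14.
Closed form: n = −ln(1 − rB₀/P)/ln(1+r) = −ln(0.035817)/ln(1.02125) ≈ 158.334, so the balance reaches zero during payment 159.

159 months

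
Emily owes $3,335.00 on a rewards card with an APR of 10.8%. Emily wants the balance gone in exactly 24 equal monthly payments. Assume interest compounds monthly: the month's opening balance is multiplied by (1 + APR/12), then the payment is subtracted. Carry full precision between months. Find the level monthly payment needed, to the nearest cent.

Monthly rate r = 10.8%/12 = 0.9% = 0.009.
Level-payment amortization: P = B₀·r / (1 − (1+r)^(−n)) = 3335.00·0.009 / (1 − 1.009^(−24)).
Denominator 1 − (1+r)^(−24) = 0.193485815.
P = 30.015 / 0.193485815 ≈ 155.13.

$155.13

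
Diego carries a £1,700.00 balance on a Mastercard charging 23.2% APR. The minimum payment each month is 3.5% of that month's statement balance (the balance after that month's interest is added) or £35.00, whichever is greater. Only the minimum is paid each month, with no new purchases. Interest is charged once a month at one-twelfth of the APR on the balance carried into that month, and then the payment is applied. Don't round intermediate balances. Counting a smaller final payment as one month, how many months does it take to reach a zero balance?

Monthly rate r = 23.2%/12 = 1.93333% = 0.0193333.
While 3.5% of the post-interest balance exceeds £35.00, each month B ← (B·(1+r))·(1 − 0.035), i.e. B shrinks by the factor (1+r)·0.965 = 0.98366.
This holds for months 1–34. Entering month 35 the balance is £970.80; 3.5% of the post-interest balance is now below £35.00, so the flat £35.00 minimum applies from here.
From month 35 a fixed £35.00 at rate r clears £970.80 in 41 more payments. Total: 34 + 41 = 75 months.

75 months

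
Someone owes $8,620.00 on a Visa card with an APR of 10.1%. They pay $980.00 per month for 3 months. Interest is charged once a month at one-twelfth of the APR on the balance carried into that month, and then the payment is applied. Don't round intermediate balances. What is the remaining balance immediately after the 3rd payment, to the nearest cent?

$5,874.68

Monthly rate r = 10.1%/12 = 0.841667% = 0.00841667.
Each month: B ← B·(1+r) − $980.00.
Month 1: interest $72.55; balance after payment $7,712.55.
Month 2: interest $64.91; balance after payment $6,797.47.
Month 3: interest $57.21; balance after payment $5,874.68.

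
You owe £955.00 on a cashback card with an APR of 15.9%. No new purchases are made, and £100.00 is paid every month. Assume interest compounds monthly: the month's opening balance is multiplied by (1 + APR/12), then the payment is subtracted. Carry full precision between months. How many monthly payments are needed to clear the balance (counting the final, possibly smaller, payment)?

11 payments

Monthly rate r = 15.9%/12 = 1.325% = 0.01325.
Recurrence: B ← B·(1+r) − £100.00.
Month 1: interest £12.65; balance after payment £867.65.
Month 2: interest £11.50; balance after payment £779.15.
Closed form: n = −ln(1 − rB₀/P)/ln(1+r) = −ln(0.87346)/ln(1.01325) ≈ 10.278, so the balance reaches zero during payment 11.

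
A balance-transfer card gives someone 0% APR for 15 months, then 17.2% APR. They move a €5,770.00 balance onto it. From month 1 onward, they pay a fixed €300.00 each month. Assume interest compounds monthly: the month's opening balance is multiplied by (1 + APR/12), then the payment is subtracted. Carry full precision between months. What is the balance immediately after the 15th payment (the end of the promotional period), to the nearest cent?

€1,270.00

Promo months 1–15 at r₀ = 0%/12 = 0; months 16+ at r₁ = 17.2%/12 = 0.0143333.
After month 15 (no interest yet): B = €5,770.00 − 15·€300.00 = €1,270.00.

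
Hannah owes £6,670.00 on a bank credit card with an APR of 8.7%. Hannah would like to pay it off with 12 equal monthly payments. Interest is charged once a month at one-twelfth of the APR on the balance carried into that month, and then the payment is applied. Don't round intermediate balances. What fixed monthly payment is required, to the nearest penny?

£582.37

Monthly rate r = 8.7%/12 = 0.725% = 0.00725.
Level-payment amortization: P = B₀·r / (1 − (1+r)^(−n)) = 6670.00·0.00725 / (1 − 1.00725^(−12)).
Denominator 1 − (1+r)^(−12) = 0.0830351519.
P = 48.3575 / 0.0830351519 ≈ 582.37.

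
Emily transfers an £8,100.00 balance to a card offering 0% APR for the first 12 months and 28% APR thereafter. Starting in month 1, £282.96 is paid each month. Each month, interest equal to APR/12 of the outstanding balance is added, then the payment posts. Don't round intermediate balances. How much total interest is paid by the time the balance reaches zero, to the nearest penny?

£1,318.73

Promo months 1–12 at r₀ = 0%/12 = 0; months 13+ at r₁ = 28%/12 = 0.0233333.
After month 12 (no interest yet): B = £8,100.00 − 12·£282.96 = £4,704.48.
Then at r₁ with £282.96/mo: n₂ = −ln(1 − r₁·B/P)/ln(1+r₁) ≈ 21.28 → 22 more payments.
Total paid = 33·£282.96 + £81.05 = £9,418.73; interest = £9,418.73 − £8,100.00 = £1,318.73.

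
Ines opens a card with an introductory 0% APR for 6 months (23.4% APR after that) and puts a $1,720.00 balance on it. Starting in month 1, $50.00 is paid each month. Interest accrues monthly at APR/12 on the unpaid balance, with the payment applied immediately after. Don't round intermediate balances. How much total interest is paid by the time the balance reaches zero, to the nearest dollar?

Promo months 1–6 at r₀ = 0%/12 = 0; months 7+ at r₁ = 23.4%/12 = 0.0195.
After month 6 (no interest yet): B = $1,720.00 − 6·$50.00 = $1,420.00.
Then at r₁ with $50.00/mo: n₂ = −ln(1 − r₁·B/P)/ln(1+r₁) ≈ 41.79 → 42 more payments.
Total paid = 47·$50.00 + $39.39 = $2,389.39; interest = $2,389.39 − $1,720.00 = $669.39.

$669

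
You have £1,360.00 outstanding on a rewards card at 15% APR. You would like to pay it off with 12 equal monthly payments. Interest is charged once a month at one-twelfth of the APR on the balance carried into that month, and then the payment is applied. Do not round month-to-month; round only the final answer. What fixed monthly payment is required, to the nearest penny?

£122.75

Monthly rate r = 15%/12 = 1.25% = 0.0125.
Level-payment amortization: P = B₀·r / (1 − (1+r)^(−n)) = 1360.00·0.0125 / (1 − 1.0125^(−12)).
Denominator 1 − (1+r)^(−12) = 0.1384914.
P = 17 / 0.1384914 ≈ 122.75.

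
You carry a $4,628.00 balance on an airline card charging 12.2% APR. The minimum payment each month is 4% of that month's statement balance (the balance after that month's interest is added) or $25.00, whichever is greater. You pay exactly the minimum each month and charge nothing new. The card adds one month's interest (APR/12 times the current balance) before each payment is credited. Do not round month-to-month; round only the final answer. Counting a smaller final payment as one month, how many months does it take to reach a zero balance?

95 months

Monthly rate r = 12.2%/12 = 1.01667% = 0.0101667.
While 4% of the post-interest balance exceeds $25.00, each month B ← (B·(1+r))·(1 − 0.04), i.e. B shrinks by the factor (1+r)·0.96 = 0.96976.
This holds for months 1–66. Entering month 67 the balance is $609.87; 4% of the post-interest balance is now below $25.00, so the flat $25.00 minimum applies from here.
From month 67 a fixed $25.00 at rate r clears $609.87 in 29 more payments. Total: 66 + 29 = 95 months.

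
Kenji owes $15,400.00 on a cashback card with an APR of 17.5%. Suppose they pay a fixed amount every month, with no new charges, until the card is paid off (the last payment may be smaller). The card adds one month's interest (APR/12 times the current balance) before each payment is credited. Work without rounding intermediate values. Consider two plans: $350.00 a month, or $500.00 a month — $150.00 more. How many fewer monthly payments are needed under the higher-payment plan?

29 fewer payments

Monthly rate r = 17.5%/12 = 1.45833% = 0.0145833.
At $350.00/mo: n = ⌈−ln(1 − rB₀/P)/ln(1+r)⌉ = 71 payments (last $310.42); total interest = total paid − $15,400.00 = $9,410.42.
At $500.00/mo: 42 payments (last $94.63); total interest $5,194.63.
Payments saved = 71 − 42 = 29.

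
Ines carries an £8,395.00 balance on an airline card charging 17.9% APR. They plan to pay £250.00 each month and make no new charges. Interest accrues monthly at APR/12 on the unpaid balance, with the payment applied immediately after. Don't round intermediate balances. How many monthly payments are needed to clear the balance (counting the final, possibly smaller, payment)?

47 months

Monthly rate r = 17.9%/12 = 1.49167% = 0.0149167.
Recurrence: B ← B·(1+r) − £250.00.
Month 1: interest £125.23; balance after payment £8,270.23.
Month 2: interest £123.36; balance after payment £8,143.59.
Closed form: n = −ln(1 − rB₀/P)/ln(1+r) = −ln(0.4991)/ln(1.01492) ≈ 46.936, so the balance reaches zero during payment 47.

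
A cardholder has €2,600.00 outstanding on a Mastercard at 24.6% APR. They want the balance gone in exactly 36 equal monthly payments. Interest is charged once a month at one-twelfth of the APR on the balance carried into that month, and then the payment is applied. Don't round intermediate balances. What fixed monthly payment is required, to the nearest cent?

€102.83

Monthly rate r = 24.6%/12 = 2.05% = 0.0205.
Level-payment amortization: P = B₀·r / (1 − (1+r)^(−n)) = 2600.00·0.0205 / (1 − 1.0205^(−36)).
Denominator 1 − (1+r)^(−36) = 0.518349879.
P = 53.3 / 0.518349879 ≈ 102.83.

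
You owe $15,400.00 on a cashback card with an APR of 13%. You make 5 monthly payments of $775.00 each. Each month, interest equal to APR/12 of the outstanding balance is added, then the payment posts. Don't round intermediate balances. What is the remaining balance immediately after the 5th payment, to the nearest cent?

Monthly rate r = 13%/12 = 1.08333% = 0.0108333.
Each month: B ← B·(1+r) − $775.00.
Month 1: interest $166.83; balance after payment $14,791.83.
Month 2: interest $160.24; balance after payment $14,177.08.
Month 3: interest $153.59; balance after payment $13,555.66.
Month 4: interest $146.85; balance after payment $12,927.52.
Month 5: interest $140.05; balance after payment $12,292.56.

$12,292.56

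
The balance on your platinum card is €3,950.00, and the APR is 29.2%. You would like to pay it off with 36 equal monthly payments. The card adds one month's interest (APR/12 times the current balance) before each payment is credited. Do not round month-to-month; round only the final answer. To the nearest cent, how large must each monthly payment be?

Monthly rate r = 29.2%/12 = 2.43333% = 0.0243333.
Level-payment amortization: P = B₀·r / (1 − (1+r)^(−n)) = 3950.00·0.0243333 / (1 − 1.02433^(−36)).
Denominator 1 − (1+r)^(−36) = 0.579163887.
P = 96.1167 / 0.579163887 ≈ 165.96.

€165.96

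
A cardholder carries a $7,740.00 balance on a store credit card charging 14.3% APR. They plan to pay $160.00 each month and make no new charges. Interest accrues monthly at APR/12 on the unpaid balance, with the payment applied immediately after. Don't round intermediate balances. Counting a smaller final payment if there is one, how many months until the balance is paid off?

Monthly rate r = 14.3%/12 = 1.19167% = 0.0119167.
Recurrence: B ← B·(1+r) − $160.00.
Month 1: interest $92.23; balance after payment $7,672.23.
Month 2: interest $91.43; balance after payment $7,603.66.
Closed form: n = −ln(1 − rB₀/P)/ln(1+r) = −ln(0.42353)/ln(1.01192) ≈ 72.523, so the balance reaches zero during payment 73.

73 payments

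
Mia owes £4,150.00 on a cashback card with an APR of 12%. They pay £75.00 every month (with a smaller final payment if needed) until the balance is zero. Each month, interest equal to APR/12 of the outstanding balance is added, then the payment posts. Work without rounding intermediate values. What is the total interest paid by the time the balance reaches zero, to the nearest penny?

Monthly rate r = 12%/12 = 1% = 0.01.
Payoff takes n = ⌈−ln(1 − rB₀/P)/ln(1+r)⌉ = ⌈80.997⌉ = 81 payments; the last is £74.74.
Total paid = 80·£75.00 + £74.74 = £6,074.74.
Total interest = total paid − principal = £6,074.74 − £4,150.00 = £1,924.74.

£1,924.74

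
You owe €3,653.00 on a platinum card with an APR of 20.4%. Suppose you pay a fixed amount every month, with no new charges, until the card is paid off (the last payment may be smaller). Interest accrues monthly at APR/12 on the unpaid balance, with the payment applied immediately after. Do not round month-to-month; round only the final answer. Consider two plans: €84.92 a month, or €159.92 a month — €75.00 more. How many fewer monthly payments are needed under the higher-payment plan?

Monthly rate r = 20.4%/12 = 1.7% = 0.017.
At €84.92/mo: n = ⌈−ln(1 − rB₀/P)/ln(1+r)⌉ = 78 payments (last €81.23); total interest = total paid − €3,653.00 = €2,967.07.
At €159.92/mo: 30 payments (last €25.78); total interest €1,010.46.
Payments saved = 78 − 30 = 48.

48 fewer payments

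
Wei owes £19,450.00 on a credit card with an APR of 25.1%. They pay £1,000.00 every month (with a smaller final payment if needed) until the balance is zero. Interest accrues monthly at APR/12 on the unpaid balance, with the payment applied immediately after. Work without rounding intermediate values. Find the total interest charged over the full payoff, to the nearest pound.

Monthly rate r = 25.1%/12 = 2.09167% = 0.0209167.
Payoff takes n = ⌈−ln(1 − rB₀/P)/ln(1+r)⌉ = ⌈25.229⌉ = 26 payments; the last is £231.29.
Total paid = 25·£1,000.00 + £231.29 = £25,231.29.
Total interest = total paid − principal = £25,231.29 − £19,450.00 = £5,781.29.

£5,781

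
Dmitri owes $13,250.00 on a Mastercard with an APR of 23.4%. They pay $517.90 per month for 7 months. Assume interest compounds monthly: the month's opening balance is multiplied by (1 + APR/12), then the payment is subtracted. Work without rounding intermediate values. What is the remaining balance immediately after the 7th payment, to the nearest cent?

$11,323.53

Monthly rate r = 23.4%/12 = 1.95% = 0.0195.
Each month: B ← B·(1+r) − $517.90.
Month 1: interest $258.38; balance after payment $12,990.48.
Month 2: interest $253.31; balance after payment $12,725.89.
Month 3: interest $248.15; balance after payment $12,456.14.
Month 4: interest $242.89; balance after payment $12,181.14.
Month 5: interest $237.53; balance after payment $11,900.77.
Month 6: interest $232.07; balance after payment $11,614.94.
Month 7: interest $226.49; balance after payment $11,323.53.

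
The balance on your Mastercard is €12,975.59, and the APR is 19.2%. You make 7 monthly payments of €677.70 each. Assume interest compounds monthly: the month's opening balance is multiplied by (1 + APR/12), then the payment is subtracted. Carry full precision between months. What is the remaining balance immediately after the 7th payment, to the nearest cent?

€9,522.73

Monthly rate r = 19.2%/12 = 1.6% = 0.016.
Each month: B ← B·(1+r) − €677.70.
Month 1: interest €207.61; balance after payment €12,505.50.
Month 2: interest €200.09; balance after payment €12,027.89.
Month 3: interest €192.45; balance after payment €11,542.63.
Month 4: interest €184.68; balance after payment €11,049.62.
Month 5: interest €176.79; balance after payment €10,548.71.
Month 6: interest €168.78; balance after payment €10,039.79.
Month 7: interest €160.64; balance after payment €9,522.73.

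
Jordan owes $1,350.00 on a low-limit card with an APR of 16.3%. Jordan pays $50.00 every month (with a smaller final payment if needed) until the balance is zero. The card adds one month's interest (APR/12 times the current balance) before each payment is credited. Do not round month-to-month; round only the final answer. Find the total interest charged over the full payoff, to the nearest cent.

$343.24

Monthly rate r = 16.3%/12 = 1.35833% = 0.0135833.
Payoff takes n = ⌈−ln(1 − rB₀/P)/ln(1+r)⌉ = ⌈33.864⌉ = 34 payments; the last is $43.24.
Total paid = 33·$50.00 + $43.24 = $1,693.24.
Total interest = total paid − principal = $1,693.24 − $1,350.00 = $343.24.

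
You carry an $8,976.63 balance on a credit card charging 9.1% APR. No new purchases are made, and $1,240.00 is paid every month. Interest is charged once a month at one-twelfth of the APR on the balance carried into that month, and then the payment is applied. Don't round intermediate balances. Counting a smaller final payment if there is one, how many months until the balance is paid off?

Monthly rate r = 9.1%/12 = 0.758333% = 0.00758333.
Recurrence: B ← B·(1+r) − $1,240.00.
Month 1: interest $68.07; balance after payment $7,804.70.
Month 2: interest $59.19; balance after payment $6,623.89.
Closed form: n = −ln(1 − rB₀/P)/ln(1+r) = −ln(0.9451)/ln(1.00758) ≈ 7.474, so the balance reaches zero during payment 8.

8 months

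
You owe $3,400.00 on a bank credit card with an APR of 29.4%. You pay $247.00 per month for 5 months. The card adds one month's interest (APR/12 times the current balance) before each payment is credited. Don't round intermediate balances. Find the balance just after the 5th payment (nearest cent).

Monthly rate r = 29.4%/12 = 2.45% = 0.0245.
Each month: B ← B·(1+r) − $247.00.
Month 1: interest $83.30; balance after payment $3,236.30.
Month 2: interest $79.29; balance after payment $3,068.59.
Month 3: interest $75.18; balance after payment $2,896.77.
Month 4: interest $70.97; balance after payment $2,720.74.
Month 5: interest $66.66; balance after payment $2,540.40.

$2,540.40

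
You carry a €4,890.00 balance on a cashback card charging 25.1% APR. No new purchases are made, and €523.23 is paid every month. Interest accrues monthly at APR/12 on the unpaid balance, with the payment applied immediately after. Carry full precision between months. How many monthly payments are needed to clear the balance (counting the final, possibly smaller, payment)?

Monthly rate r = 25.1%/12 = 2.09167% = 0.0209167.
Recurrence: B ← B·(1+r) − €523.23.
Month 1: interest €102.28; balance after payment €4,469.05.
Month 2: interest €93.48; balance after payment €4,039.30.
Closed form: n = −ln(1 − rB₀/P)/ln(1+r) = −ln(0.80452)/ln(1.02092) ≈ 10.507, so the balance reaches zero during payment 11.

11 months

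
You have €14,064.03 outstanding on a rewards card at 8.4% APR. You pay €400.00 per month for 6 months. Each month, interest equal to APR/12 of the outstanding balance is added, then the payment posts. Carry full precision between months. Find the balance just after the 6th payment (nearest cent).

Monthly rate r = 8.4%/12 = 0.7% = 0.007.
Each month: B ← B·(1+r) − €400.00.
Month 1: interest €98.45; balance after payment €13,762.48.
Month 2: interest €96.34; balance after payment €13,458.82.
Month 3: interest €94.21; balance after payment €13,153.03.
Month 4: interest €92.07; balance after payment €12,845.10.
Month 5: interest €89.92; balance after payment €12,535.01.
Month 6: interest €87.75; balance after payment €12,222.76.

€12,222.76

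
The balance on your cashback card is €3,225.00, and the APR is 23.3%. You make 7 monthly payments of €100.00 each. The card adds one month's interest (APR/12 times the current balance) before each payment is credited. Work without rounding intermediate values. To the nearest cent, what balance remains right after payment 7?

€2,947.59

Monthly rate r = 23.3%/12 = 1.94167% = 0.0194167.
Each month: B ← B·(1+r) − €100.00.
Month 1: interest €62.62; balance after payment €3,187.62.
Month 2: interest €61.89; balance after payment €3,149.51.
Month 3: interest €61.15; balance after payment €3,110.66.
Month 4: interest €60.40; balance after payment €3,071.06.
Month 5: interest €59.63; balance after payment €3,030.69.
Month 6: interest €58.85; balance after payment €2,989.54.
Month 7: interest €58.05; balance after payment €2,947.59.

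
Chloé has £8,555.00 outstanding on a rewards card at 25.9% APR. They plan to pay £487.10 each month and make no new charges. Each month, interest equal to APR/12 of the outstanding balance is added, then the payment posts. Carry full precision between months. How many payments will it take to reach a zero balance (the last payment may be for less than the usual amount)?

Monthly rate r = 25.9%/12 = 2.15833% = 0.0215833.
Recurrence: B ← B·(1+r) − £487.10.
Month 1: interest £184.65; balance after payment £8,252.55.
Month 2: interest £178.12; balance after payment £7,943.56.
Closed form: n = −ln(1 − rB₀/P)/ln(1+r) = −ln(0.62093)/ln(1.02158) ≈ 22.316, so the balance reaches zero during payment 23.

23 payments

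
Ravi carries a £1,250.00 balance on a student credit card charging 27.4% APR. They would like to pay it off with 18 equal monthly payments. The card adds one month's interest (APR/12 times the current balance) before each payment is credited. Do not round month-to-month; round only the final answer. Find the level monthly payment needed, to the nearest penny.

Monthly rate r = 27.4%/12 = 2.28333% = 0.0228333.
Level-payment amortization: P = B₀·r / (1 − (1+r)^(−n)) = 1250.00·0.0228333 / (1 − 1.02283^(−18)).
Denominator 1 − (1+r)^(−18) = 0.333941634.
P = 28.5417 / 0.333941634 ≈ 85.47.

£85.47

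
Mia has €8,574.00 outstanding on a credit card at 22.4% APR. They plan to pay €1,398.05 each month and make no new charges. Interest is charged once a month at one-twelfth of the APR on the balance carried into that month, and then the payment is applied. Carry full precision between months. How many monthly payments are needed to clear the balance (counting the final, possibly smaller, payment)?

Monthly rate r = 22.4%/12 = 1.86667% = 0.0186667.
Recurrence: B ← B·(1+r) − €1,398.05.
Month 1: interest €160.05; balance after payment €7,336.00.
Month 2: interest €136.94; balance after payment €6,074.89.
Closed form: n = −ln(1 − rB₀/P)/ln(1+r) = −ln(0.88552)/ln(1.01867) ≈ 6.574, so the balance reaches zero during payment 7.

7 months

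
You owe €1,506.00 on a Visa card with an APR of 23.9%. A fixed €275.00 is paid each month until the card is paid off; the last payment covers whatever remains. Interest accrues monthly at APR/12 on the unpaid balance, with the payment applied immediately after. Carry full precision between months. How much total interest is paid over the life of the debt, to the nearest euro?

€105

Monthly rate r = 23.9%/12 = 1.99167% = 0.0199167.
Payoff takes n = ⌈−ln(1 − rB₀/P)/ln(1+r)⌉ = ⌈5.856⌉ = 6 payments; the last is €235.80.
Total paid = 5·€275.00 + €235.80 = €1,610.80.
Total interest = total paid − principal = €1,610.80 − €1,506.00 = €104.80.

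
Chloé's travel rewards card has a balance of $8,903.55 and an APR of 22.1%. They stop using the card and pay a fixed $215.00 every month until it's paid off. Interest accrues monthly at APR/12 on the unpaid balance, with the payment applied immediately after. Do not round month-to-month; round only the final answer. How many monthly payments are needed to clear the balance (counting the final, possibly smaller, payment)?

Monthly rate r = 22.1%/12 = 1.84167% = 0.0184167.
Recurrence: B ← B·(1+r) − $215.00.
Month 1: interest $163.97; balance after payment $8,852.52.
Month 2: interest $163.03; balance after payment $8,800.56.
Closed form: n = −ln(1 − rB₀/P)/ln(1+r) = −ln(0.23733)/ln(1.01842) ≈ 78.815, so the balance reaches zero during payment 79.

79 months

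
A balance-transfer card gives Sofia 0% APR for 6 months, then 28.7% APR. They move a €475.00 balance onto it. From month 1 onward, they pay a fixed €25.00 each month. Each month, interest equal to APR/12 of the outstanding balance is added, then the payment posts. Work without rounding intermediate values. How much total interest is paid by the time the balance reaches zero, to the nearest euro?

Promo months 1–6 at r₀ = 0%/12 = 0; months 7+ at r₁ = 28.7%/12 = 0.0239167.
After month 6 (no interest yet): B = €475.00 − 6·€25.00 = €325.00.
Then at r₁ with €25.00/mo: n₂ = −ln(1 − r₁·B/P)/ln(1+r₁) ≈ 15.76 → 16 more payments.
Total paid = 21·€25.00 + €18.95 = €543.95; interest = €543.95 − €475.00 = €68.95.

€69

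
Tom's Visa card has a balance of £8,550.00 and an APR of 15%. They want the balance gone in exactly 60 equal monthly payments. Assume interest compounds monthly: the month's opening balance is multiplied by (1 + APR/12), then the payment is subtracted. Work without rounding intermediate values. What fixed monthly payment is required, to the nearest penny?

£203.40

Monthly rate r = 15%/12 = 1.25% = 0.0125.
Level-payment amortization: P = B₀·r / (1 − (1+r)^(−n)) = 8550.00·0.0125 / (1 − 1.0125^(−60)).
Denominator 1 − (1+r)^(−60) = 0.525432397.
P = 106.875 / 0.525432397 ≈ 203.40.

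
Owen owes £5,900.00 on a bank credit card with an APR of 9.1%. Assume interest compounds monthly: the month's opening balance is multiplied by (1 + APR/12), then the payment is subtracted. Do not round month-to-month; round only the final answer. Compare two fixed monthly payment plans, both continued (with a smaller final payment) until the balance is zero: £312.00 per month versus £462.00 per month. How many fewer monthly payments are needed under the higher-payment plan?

Monthly rate r = 9.1%/12 = 0.758333% = 0.00758333.
At £312.00/mo: n = ⌈−ln(1 − rB₀/P)/ln(1+r)⌉ = 21 payments (last £152.81); total interest = total paid − £5,900.00 = £492.81.
At £462.00/mo: 14 payments (last £223.52); total interest £329.52.
Payments saved = 21 − 14 = 7.

7 fewer payments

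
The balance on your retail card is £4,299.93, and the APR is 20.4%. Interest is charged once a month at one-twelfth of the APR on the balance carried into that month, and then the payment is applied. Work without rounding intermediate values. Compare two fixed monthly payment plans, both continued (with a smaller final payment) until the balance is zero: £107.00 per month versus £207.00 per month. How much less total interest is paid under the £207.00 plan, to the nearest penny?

Monthly rate r = 20.4%/12 = 1.7% = 0.017.
At £107.00/mo: n = ⌈−ln(1 − rB₀/P)/ln(1+r)⌉ = 69 payments (last £19.78); total interest = total paid − £4,299.93 = £2,995.85.
At £207.00/mo: 26 payments (last £174.47); total interest £1,049.54.
Interest saved = £2,995.85 − £1,049.54 = £1,946.31.

£1,946.31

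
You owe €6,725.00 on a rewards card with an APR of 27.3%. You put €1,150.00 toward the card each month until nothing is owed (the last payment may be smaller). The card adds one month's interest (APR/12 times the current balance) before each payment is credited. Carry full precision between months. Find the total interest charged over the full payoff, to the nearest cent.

Monthly rate r = 27.3%/12 = 2.275% = 0.02275.
Payoff takes n = ⌈−ln(1 − rB₀/P)/ln(1+r)⌉ = ⌈6.346⌉ = 7 payments; the last is €401.16.
Total paid = 6·€1,150.00 + €401.16 = €7,301.16.
Total interest = total paid − principal = €7,301.16 − €6,725.00 = €576.16.

€576.16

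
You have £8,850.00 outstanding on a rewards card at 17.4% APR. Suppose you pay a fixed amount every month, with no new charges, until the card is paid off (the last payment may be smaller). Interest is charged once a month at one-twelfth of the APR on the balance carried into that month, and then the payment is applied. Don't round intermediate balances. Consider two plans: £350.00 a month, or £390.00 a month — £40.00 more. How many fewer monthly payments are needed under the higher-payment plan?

Monthly rate r = 17.4%/12 = 1.45% = 0.0145.
At £350.00/mo: n = ⌈−ln(1 − rB₀/P)/ln(1+r)⌉ = 32 payments (last £254.53); total interest = total paid − £8,850.00 = £2,254.53.
At £390.00/mo: 28 payments (last £281.09); total interest £1,961.09.
Payments saved = 32 − 28 = 4.

4 fewer payments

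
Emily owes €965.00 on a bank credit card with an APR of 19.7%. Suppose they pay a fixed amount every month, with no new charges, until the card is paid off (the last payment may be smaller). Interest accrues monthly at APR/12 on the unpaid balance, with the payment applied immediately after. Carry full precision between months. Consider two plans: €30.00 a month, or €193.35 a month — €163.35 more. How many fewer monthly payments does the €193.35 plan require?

Monthly rate r = 19.7%/12 = 1.64167% = 0.0164167.
At €30.00/mo: n = ⌈−ln(1 − rB₀/P)/ln(1+r)⌉ = 47 payments (last €3.50); total interest = total paid − €965.00 = €418.50.
At €193.35/mo: 6 payments (last €48.62); total interest €50.37.
Payments saved = 47 − 6 = 41.

41 fewer payments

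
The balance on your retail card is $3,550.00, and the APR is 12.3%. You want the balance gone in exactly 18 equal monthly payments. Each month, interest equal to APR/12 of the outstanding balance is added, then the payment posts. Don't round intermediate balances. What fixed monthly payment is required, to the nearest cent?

$216.98

Monthly rate r = 12.3%/12 = 1.025% = 0.01025.
Level-payment amortization: P = B₀·r / (1 − (1+r)^(−n)) = 3550.00·0.01025 / (1 − 1.01025^(−18)).
Denominator 1 − (1+r)^(−18) = 0.167698771.
P = 36.3875 / 0.167698771 ≈ 216.98.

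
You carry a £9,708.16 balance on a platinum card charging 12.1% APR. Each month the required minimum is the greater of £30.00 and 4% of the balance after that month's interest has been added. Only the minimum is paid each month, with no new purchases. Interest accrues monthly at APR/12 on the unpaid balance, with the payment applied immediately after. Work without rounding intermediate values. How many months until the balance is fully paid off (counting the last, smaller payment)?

Monthly rate r = 12.1%/12 = 1.00833% = 0.0100833.
While 4% of the post-interest balance exceeds £30.00, each month B ← (B·(1+r))·(1 − 0.04), i.e. B shrinks by the factor (1+r)·0.96 = 0.96968.
This holds for months 1–84. Entering month 85 the balance is £731.01; 4% of the post-interest balance is now below £30.00, so the flat £30.00 minimum applies from here.
From month 85 a fixed £30.00 at rate r clears £731.01 in 29 more payments. Total: 84 + 29 = 113 months.

113 months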